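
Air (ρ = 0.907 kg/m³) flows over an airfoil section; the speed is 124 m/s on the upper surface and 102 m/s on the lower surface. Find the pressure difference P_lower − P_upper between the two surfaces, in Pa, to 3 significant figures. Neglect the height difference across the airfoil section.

With negligible Δh, P + ½ρv² is constant, so P_low − P_up = ½ρ(v_up² − v_low²).
ΔP = ½·0.907·(124² − 102²) = 2250 Pa.

2250 Pa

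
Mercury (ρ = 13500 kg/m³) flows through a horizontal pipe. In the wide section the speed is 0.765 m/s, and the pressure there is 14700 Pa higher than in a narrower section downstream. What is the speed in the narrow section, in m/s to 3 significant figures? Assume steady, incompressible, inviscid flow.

1.66 m/s

With h₁ = h₂, rearranging Bernoulli gives v₂ = √(v₁² + 2ΔP/ρ).
v₂ = √(0.765² + 2·14700/13500) = √(0.585 + 2.18) = 1.66 m/s.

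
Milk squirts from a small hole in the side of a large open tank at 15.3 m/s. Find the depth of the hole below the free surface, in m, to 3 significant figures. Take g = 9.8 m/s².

For a small hole in a large open tank, ½v² = gh, giving h = v²/(2g).
h = 15.3²/(2·9.8) = 234/19.60 = 11.9 m.

h ≈ 11.9 m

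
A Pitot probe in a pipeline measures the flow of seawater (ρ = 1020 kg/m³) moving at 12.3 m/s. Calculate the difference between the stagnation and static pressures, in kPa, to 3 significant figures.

ΔP = 77.2 kPa

Bernoulli between the free stream and the stagnation point: ½ρv² = P_stag − P_static.
ΔP = ½·1020·12.3² = 77200 Pa.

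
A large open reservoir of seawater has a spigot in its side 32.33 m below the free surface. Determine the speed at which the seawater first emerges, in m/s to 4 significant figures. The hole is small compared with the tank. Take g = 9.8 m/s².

v = 25.17 m/s

With the surface at rest and both surface and jet at atmospheric pressure, Bernoulli gives ρg h = ½ρv², so v = √(2gh) = √(2·9.8·32.33) = 25.17 m/s.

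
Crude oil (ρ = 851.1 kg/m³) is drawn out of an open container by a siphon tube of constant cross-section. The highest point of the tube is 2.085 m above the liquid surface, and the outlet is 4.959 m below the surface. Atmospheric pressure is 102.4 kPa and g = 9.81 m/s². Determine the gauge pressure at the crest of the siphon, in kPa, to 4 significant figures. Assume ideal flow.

P_gauge ≈ -58.81 kPa

From the surface to the outlet (both open to atmosphere, surface at rest): v = √(2g·h_out) = √(2·9.81·4.959) = 9.864 m/s.
The bore is uniform, so the speed at the crest is the same v. Bernoulli surface→crest: P_atm = P_top + ½ρv² + ρg·h_top.
P_top = 102400 − ½·851.1·9.864² − 851.1·9.81·2.085 = 43590 Pa. So P_gauge = P_top − P_atm = -58810 Pa.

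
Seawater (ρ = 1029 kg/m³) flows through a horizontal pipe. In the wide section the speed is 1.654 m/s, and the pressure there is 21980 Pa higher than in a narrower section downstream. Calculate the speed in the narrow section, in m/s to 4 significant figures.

v₂ = 6.742 m/s

Along the level pipe P + ½ρv² is conserved, hence v₂² = v₁² + 2(P₁ − P₂)/ρ.
v₂ = √(1.654² + 2·21980/1029) = √(2.736 + 42.72) = 6.742 m/s.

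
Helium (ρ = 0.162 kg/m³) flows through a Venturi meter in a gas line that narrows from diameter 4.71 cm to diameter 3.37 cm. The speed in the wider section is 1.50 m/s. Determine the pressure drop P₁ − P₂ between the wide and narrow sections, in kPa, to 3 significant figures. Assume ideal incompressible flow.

The volume flow rate is constant, so v₂ = (A₁/A₂)v₁ = (17.4/8.92)·1.50 = 2.93 m/s.
Bernoulli (h₁ = h₂): P₁ − P₂ = ½ρ(v₂² − v₁²).
P₁ − P₂ = ½·0.162·(2.93² − 1.50²) = ½·0.162·6.34 = 0.513 Pa.

0.000513 kPa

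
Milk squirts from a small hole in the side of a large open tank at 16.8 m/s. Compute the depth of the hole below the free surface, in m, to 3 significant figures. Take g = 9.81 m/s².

h ≈ 14.4 m

Inverting v = √(2gh) gives h = v² / 2g.
h = 16.8²/(2·9.81) = 282/19.62 = 14.4 m.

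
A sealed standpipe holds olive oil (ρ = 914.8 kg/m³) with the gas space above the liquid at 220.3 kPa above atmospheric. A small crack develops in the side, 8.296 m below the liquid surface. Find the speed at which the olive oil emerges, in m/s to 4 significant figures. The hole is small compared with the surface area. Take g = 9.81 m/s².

Take point 1 at the surface (v₁ ≈ 0) and point 2 at the hole (at atmospheric pressure). Bernoulli: P₁ + ρg h = P_atm + ½ρv₂².
With P₁ − P_atm = 220300 Pa, v₂ = √(2gh + 2ΔP/ρ) = √(2·9.81·8.296 + 2·220300/914.8) = 25.39 m/s.

v ≈ 25.39 m/s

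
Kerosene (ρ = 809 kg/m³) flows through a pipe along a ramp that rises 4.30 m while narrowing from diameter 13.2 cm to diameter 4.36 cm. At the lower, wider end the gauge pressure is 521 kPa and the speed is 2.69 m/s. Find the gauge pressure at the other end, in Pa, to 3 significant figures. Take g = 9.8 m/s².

Mass conservation (A₁v₁ = A₂v₂) gives v₂ = 2.69 × 137/14.9 = 24.7 m/s.
Bernoulli: P₁ + ½ρv₁² + ρg h₁ = P₂ + ½ρv₂² + ρg h₂, so P₂ = P₁ + ½ρ(v₁² − v₂²) − ρg(h₂ − h₁).
P₂ = 521000 + ½·809·(2.69² − 24.7²) − 809·9.8·(+4.30) = 521000 + (-243000) − (34100) = 244000 Pa.

244000 Pa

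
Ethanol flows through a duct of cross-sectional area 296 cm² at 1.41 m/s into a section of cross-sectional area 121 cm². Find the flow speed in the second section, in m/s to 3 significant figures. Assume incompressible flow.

v₂ = 3.45 m/s

Mass conservation (A₁v₁ = A₂v₂) gives v₂ = 1.41 × 296/121 = 3.45 m/s.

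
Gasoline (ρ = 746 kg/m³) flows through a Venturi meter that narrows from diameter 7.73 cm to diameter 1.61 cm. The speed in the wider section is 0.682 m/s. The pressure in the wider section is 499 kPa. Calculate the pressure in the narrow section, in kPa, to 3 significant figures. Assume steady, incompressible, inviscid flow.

By continuity, v₂ = v₁·A₁/A₂ = 0.682·(46.9/2.04) = 15.7 m/s.
Bernoulli (h₁ = h₂): P₁ − P₂ = ½ρ(v₂² − v₁²).
P₂ = P₁ − ½ρ(v₂² − v₁²) = 499000 − ½·746·(15.7² − 0.682²) = 499000 − 92000 = 407000 Pa.

P₂ ≈ 407 kPa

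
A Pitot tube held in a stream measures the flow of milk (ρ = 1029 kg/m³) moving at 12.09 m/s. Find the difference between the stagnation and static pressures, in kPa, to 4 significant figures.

The dynamic pressure equals the rise in static pressure at the stagnation point: ΔP = ½ρv².
ΔP = ½·1029·12.09² = 75200 Pa.

ΔP = 75.20 kPa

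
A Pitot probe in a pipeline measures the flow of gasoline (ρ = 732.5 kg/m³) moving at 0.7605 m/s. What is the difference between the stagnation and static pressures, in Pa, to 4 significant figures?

The dynamic pressure equals the rise in static pressure at the stagnation point: ΔP = ½ρv².
ΔP = ½·732.5·0.7605² = 211.8 Pa.

211.8 Pa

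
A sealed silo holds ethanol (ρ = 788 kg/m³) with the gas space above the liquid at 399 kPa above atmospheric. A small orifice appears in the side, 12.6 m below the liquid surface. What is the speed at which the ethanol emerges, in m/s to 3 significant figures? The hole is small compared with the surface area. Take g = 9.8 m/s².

35.5 m/s

Take point 1 at the surface (v₁ ≈ 0) and point 2 at the hole (at atmospheric pressure). Bernoulli: P₁ + ρg h = P_atm + ½ρv₂².
With P₁ − P_atm = 399000 Pa, v₂ = √(2gh + 2ΔP/ρ) = √(2·9.8·12.6 + 2·399000/788) = 35.5 m/s.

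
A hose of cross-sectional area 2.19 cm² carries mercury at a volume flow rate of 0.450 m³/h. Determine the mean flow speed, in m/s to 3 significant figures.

v ≈ 0.571 m/s

Q = 0.450 m³/h = 0.000125 m³/s.
v = Q/A = 0.000125 / 0.000219 = 0.571 m/s.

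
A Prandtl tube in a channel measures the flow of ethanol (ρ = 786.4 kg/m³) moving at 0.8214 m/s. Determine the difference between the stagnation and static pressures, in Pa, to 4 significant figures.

At the stagnation point the flow is brought to rest, so Bernoulli gives P_stag − P_static = ½ρv².
ΔP = ½·786.4·0.8214² = 265.3 Pa.

ΔP = 265.3 Pa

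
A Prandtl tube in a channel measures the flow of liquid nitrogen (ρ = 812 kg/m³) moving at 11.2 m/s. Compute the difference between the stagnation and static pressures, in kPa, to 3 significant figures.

ΔP ≈ 50.9 kPa

At the stagnation point the flow is brought to rest, so Bernoulli gives P_stag − P_static = ½ρv².
ΔP = ½·812·11.2² = 50900 Pa.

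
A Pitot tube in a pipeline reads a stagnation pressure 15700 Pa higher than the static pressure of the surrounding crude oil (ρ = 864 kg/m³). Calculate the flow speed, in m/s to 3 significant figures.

v = 6.03 m/s

Bernoulli between the free stream and the stagnation point: ½ρv² = P_stag − P_static.
v = √(2ΔP/ρ) = √(2·15700/864) = 6.03 m/s.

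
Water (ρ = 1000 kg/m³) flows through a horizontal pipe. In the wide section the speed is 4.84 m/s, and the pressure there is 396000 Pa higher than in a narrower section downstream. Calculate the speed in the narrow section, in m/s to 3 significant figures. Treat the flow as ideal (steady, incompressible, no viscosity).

With h₁ = h₂, rearranging Bernoulli gives v₂ = √(v₁² + 2ΔP/ρ).
v₂ = √(4.84² + 2·396000/1000) = √(23.4 + 792) = 28.6 m/s.

v₂ ≈ 28.6 m/s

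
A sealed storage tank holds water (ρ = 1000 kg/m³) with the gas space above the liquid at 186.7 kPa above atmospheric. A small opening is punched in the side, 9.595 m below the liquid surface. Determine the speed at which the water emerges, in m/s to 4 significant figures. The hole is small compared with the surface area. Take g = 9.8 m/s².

Take point 1 at the surface (v₁ ≈ 0) and point 2 at the hole (at atmospheric pressure). Bernoulli: P₁ + ρg h = P_atm + ½ρv₂².
With P₁ − P_atm = 186700 Pa, v₂ = √(2gh + 2ΔP/ρ) = √(2·9.8·9.595 + 2·186700/1000) = 23.70 m/s.

23.70 m/s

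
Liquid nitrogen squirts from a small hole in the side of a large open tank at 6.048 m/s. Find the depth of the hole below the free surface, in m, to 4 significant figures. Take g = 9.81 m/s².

For a small hole in a large open tank, ½v² = gh, giving h = v²/(2g).
h = 6.048²/(2·9.81) = 36.58/19.62 = 1.864 m.

h = 1.864 m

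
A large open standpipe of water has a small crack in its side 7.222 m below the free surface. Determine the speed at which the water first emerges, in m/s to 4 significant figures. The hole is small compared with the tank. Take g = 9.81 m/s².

v ≈ 11.90 m/s

The surface is effectively still and both ends are open, so ½v² = gh and v = √(2·9.81·7.222) = 11.90 m/s.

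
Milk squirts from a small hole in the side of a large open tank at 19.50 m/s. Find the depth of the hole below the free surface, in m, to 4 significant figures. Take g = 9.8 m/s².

h ≈ 19.40 m

Torricelli: v = √(2gh), so h = v²/(2g).
h = 19.50²/(2·9.8) = 380.2/19.60 = 19.40 m.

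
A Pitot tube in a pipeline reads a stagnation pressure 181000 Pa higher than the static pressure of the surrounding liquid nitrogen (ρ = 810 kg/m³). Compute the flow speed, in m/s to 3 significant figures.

The dynamic pressure equals the rise in static pressure at the stagnation point: ΔP = ½ρv².
v = √(2ΔP/ρ) = √(2·181000/810) = 21.1 m/s.

v ≈ 21.1 m/s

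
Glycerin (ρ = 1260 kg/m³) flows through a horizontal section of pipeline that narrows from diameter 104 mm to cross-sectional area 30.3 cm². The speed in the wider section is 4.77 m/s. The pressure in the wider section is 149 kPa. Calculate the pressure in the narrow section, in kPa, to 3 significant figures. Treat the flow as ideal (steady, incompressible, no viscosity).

P₂ ≈ 50.7 kPa

By continuity, v₂ = v₁·A₁/A₂ = 4.77·(84.9/30.3) = 13.4 m/s.
Bernoulli (h₁ = h₂): P₁ − P₂ = ½ρ(v₂² − v₁²).
P₂ = P₁ − ½ρ(v₂² − v₁²) = 149000 − ½·1260·(13.4² − 4.77²) = 149000 − 98300 = 50700 Pa.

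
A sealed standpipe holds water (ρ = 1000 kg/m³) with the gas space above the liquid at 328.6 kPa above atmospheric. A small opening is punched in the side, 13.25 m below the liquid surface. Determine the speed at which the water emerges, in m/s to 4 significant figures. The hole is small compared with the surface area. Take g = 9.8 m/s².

Take point 1 at the surface (v₁ ≈ 0) and point 2 at the hole (at atmospheric pressure). Bernoulli: P₁ + ρg h = P_atm + ½ρv₂².
With P₁ − P_atm = 328600 Pa, v₂ = √(2gh + 2ΔP/ρ) = √(2·9.8·13.25 + 2·328600/1000) = 30.28 m/s.

v ≈ 30.28 m/s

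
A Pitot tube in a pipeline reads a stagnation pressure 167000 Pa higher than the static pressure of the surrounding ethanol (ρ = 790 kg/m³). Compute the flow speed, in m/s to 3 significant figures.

v ≈ 20.6 m/s

At the stagnation point the flow is brought to rest, so Bernoulli gives P_stag − P_static = ½ρv².
v = √(2ΔP/ρ) = √(2·167000/790) = 20.6 m/s.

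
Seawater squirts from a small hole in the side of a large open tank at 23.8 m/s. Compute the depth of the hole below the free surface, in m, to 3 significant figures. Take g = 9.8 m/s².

h ≈ 28.9 m

For a small hole in a large open tank, ½v² = gh, giving h = v²/(2g).
h = 23.8²/(2·9.8) = 566/19.60 = 28.9 m.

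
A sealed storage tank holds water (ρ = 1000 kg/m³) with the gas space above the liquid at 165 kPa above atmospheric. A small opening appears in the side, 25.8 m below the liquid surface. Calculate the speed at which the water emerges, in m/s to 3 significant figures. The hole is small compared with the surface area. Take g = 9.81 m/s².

Take point 1 at the surface (v₁ ≈ 0) and point 2 at the hole (at atmospheric pressure). Bernoulli: P₁ + ρg h = P_atm + ½ρv₂².
With P₁ − P_atm = 165000 Pa, v₂ = √(2gh + 2ΔP/ρ) = √(2·9.81·25.8 + 2·165000/1000) = 28.9 m/s.

v ≈ 28.9 m/s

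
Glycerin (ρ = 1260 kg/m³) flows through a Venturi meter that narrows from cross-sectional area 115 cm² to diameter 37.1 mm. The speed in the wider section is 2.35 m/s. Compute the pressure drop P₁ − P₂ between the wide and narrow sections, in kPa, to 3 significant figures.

The volume flow rate is constant, so v₂ = (A₁/A₂)v₁ = (115/10.8)·2.35 = 25.0 m/s.
With no height change, Bernoulli's equation is P₁ + ½ρv₁² = P₂ + ½ρv₂².
P₁ − P₂ = ½·1260·(25.0² − 2.35²) = ½·1260·619 = 390000 Pa.

ΔP ≈ 390 kPa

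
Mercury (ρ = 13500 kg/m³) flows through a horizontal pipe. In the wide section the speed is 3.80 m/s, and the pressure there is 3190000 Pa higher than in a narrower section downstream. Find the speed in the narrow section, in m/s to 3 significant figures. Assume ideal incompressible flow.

v₂ ≈ 22.1 m/s

Along the level pipe P + ½ρv² is conserved, hence v₂² = v₁² + 2(P₁ − P₂)/ρ.
v₂ = √(3.80² + 2·3190000/13500) = √(14.4 + 473) = 22.1 m/s.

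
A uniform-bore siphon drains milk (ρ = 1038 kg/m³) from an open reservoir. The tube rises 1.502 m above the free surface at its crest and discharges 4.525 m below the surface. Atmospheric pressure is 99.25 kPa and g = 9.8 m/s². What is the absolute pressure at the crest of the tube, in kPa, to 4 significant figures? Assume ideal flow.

P_top = 37.94 kPa

From the surface to the outlet (both open to atmosphere, surface at rest): v = √(2g·h_out) = √(2·9.8·4.525) = 9.418 m/s.
With constant cross-section the crest speed equals v; applying Bernoulli from the surface up to the crest, P_top = P_atm − ½ρv² − ρg·h_top.
P_top = 99250 − ½·1038·9.418² − 1038·9.8·1.502 = 37940 Pa.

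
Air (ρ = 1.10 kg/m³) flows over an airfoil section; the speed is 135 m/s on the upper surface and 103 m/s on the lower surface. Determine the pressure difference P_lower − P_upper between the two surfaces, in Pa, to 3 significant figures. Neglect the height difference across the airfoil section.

The pressure is lower where the speed is higher: ΔP = ½ρ(v_up² − v_low²).
ΔP = ½·1.10·(135² − 103²) = 4190 Pa.

ΔP = 4190 Pa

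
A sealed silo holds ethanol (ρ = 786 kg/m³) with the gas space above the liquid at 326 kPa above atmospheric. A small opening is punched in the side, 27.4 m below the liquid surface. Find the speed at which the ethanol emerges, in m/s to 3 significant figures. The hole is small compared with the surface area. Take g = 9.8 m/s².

37.0 m/s

Take point 1 at the surface (v₁ ≈ 0) and point 2 at the hole (at atmospheric pressure). Bernoulli: P₁ + ρg h = P_atm + ½ρv₂².
With P₁ − P_atm = 326000 Pa, v₂ = √(2gh + 2ΔP/ρ) = √(2·9.8·27.4 + 2·326000/786) = 37.0 m/s.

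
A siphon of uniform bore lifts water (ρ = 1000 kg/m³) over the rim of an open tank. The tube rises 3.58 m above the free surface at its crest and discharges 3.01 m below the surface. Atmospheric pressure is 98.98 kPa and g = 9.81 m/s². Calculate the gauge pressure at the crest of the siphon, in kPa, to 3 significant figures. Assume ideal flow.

From the surface to the outlet (both open to atmosphere, surface at rest): v = √(2g·h_out) = √(2·9.81·3.01) = 7.68 m/s.
Continuity keeps v the same throughout the tube; from surface to crest, P_atm + 0 = P_top + ½ρv² + ρg·h_top.
P_top = 98980 − ½·1000·7.68² − 1000·9.81·3.58 = 34300 Pa. So P_gauge = P_top − P_atm = -64600 Pa.

P_gauge = -64.6 kPa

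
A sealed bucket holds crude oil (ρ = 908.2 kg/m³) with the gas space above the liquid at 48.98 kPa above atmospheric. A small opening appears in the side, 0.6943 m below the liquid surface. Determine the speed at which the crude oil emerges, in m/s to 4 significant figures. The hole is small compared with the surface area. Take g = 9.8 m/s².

Take point 1 at the surface (v₁ ≈ 0) and point 2 at the hole (at atmospheric pressure). Bernoulli: P₁ + ρg h = P_atm + ½ρv₂².
With P₁ − P_atm = 48980 Pa, v₂ = √(2gh + 2ΔP/ρ) = √(2·9.8·0.6943 + 2·48980/908.2) = 11.02 m/s.

v = 11.02 m/s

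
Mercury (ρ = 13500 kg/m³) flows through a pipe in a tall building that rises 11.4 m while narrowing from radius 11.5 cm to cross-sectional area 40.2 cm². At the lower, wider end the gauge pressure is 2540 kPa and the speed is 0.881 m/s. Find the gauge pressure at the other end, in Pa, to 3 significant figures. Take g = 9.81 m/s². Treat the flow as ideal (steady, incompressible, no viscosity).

Mass conservation (A₁v₁ = A₂v₂) gives v₂ = 0.881 × 415/40.2 = 9.11 m/s.
Energy conservation along the streamline gives P₂ = P₁ − ½ρ(v₂² − v₁²) − ρg(h₂ − h₁).
P₂ = 2540000 + ½·13500·(0.881² − 9.11²) − 13500·9.81·(+11.4) = 2540000 + (-554000) − (1510000) = 476000 Pa.

P₂ ≈ 476000 Pa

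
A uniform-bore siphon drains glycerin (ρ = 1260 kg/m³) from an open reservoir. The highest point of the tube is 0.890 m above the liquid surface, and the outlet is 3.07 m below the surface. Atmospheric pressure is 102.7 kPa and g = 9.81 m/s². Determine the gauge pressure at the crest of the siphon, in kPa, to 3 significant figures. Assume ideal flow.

The outlet speed comes from Torricelli: v = √(2g·3.07) = 7.76 m/s.
Continuity keeps v the same throughout the tube; from surface to crest, P_atm + 0 = P_top + ½ρv² + ρg·h_top.
P_top = 102700 − ½·1260·7.76² − 1260·9.81·0.890 = 53800 Pa. So P_gauge = P_top − P_atm = -48900 Pa.

-48.9 kPa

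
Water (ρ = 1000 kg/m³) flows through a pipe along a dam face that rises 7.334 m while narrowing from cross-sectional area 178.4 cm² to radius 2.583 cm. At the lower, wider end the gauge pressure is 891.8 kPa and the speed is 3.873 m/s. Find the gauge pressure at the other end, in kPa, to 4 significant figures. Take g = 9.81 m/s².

By continuity, v₂ = v₁·A₁/A₂ = 3.873·(178.4/20.96) = 32.96 m/s.
Bernoulli: P₁ + ½ρv₁² + ρg h₁ = P₂ + ½ρv₂² + ρg h₂, so P₂ = P₁ + ½ρ(v₁² − v₂²) − ρg(h₂ − h₁).
P₂ = 891800 + ½·1000·(3.873² − 32.96²) − 1000·9.81·(+7.334) = 891800 + (-535800) − (71950) = 284000 Pa.

P₂ ≈ 284.0 kPa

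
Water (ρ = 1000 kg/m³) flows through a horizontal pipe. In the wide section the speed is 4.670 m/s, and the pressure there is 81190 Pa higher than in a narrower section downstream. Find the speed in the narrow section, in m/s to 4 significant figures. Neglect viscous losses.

With h₁ = h₂, rearranging Bernoulli gives v₂ = √(v₁² + 2ΔP/ρ).
v₂ = √(4.670² + 2·81190/1000) = √(21.81 + 162.4) = 13.57 m/s.

v₂ = 13.57 m/s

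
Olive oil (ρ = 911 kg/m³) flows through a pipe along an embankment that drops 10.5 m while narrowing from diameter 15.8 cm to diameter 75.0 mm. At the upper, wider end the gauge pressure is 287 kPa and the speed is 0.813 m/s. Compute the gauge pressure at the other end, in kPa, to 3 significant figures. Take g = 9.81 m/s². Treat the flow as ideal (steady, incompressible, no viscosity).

By continuity, v₂ = v₁·A₁/A₂ = 0.813·(196/44.2) = 3.61 m/s.
Energy conservation along the streamline gives P₂ = P₁ − ½ρ(v₂² − v₁²) − ρg(h₂ − h₁).
P₂ = 287000 + ½·911·(0.813² − 3.61²) − 911·9.81·(−10.5) = 287000 + (-5630) − (-93800) = 375000 Pa.

P₂ ≈ 375 kPa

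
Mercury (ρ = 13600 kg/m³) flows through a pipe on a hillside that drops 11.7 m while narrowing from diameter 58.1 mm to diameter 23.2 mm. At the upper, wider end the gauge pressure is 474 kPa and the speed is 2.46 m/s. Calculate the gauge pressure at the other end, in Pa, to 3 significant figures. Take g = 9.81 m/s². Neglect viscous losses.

Continuity gives A₁v₁ = A₂v₂, so v₂ = (26.5 cm²)/(4.23 cm²) × 2.46 m/s = 15.4 m/s.
Bernoulli: P₁ + ½ρv₁² + ρg h₁ = P₂ + ½ρv₂² + ρg h₂, so P₂ = P₁ + ½ρ(v₁² − v₂²) − ρg(h₂ − h₁).
P₂ = 474000 + ½·13600·(2.46² − 15.4²) − 13600·9.81·(−11.7) = 474000 + (-1580000) − (-1560000) = 458000 Pa.

458000 Pa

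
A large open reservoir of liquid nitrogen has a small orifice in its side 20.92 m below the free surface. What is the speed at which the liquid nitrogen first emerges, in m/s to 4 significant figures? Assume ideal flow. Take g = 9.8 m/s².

Torricelli's result v = √(2gh) gives v = √(2·9.8·20.92) = 20.25 m/s.

20.25 m/s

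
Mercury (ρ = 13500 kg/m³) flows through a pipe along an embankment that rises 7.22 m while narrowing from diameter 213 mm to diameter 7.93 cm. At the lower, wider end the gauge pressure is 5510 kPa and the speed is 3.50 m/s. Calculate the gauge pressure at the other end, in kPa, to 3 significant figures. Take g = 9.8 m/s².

The volume flow rate is constant, so v₂ = (A₁/A₂)v₁ = (356/49.4)·3.50 = 25.3 m/s.
Energy conservation along the streamline gives P₂ = P₁ − ½ρ(v₂² − v₁²) − ρg(h₂ − h₁).
P₂ = 5510000 + ½·13500·(3.50² − 25.3²) − 13500·9.8·(+7.22) = 5510000 + (-4220000) − (955000) = 334000 Pa.

334 kPa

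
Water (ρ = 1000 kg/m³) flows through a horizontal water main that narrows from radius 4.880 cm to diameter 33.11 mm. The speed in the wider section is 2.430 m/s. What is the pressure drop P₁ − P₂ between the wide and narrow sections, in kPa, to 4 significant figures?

Mass conservation (A₁v₁ = A₂v₂) gives v₂ = 2.430 × 74.82/8.610 = 21.11 m/s.
Bernoulli (h₁ = h₂): P₁ − P₂ = ½ρ(v₂² − v₁²).
P₁ − P₂ = ½·1000·(21.11² − 2.430²) = ½·1000·439.9 = 220000 Pa.

220.0 kPa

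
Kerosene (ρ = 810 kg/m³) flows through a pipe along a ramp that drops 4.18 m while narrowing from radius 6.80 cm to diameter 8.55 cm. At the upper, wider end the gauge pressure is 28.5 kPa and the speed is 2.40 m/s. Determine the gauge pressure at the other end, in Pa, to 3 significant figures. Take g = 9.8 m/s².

By continuity, v₂ = v₁·A₁/A₂ = 2.40·(145/57.4) = 6.07 m/s.
Applying Bernoulli between the two ends and solving for P₂: P₂ = P₁ + ½ρ(v₁² − v₂²) − ρgΔh.
P₂ = 28500 + ½·810·(2.40² − 6.07²) − 810·9.8·(−4.18) = 28500 + (-12600) − (-33200) = 49100 Pa.

P₂ ≈ 49100 Pa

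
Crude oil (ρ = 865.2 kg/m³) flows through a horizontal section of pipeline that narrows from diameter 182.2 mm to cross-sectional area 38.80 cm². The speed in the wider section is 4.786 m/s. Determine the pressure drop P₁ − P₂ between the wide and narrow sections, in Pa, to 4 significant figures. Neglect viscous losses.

ΔP ≈ 437500 Pa

Continuity gives A₁v₁ = A₂v₂, so v₂ = (260.7 cm²)/(38.80 cm²) × 4.786 m/s = 32.16 m/s.
With no height change, Bernoulli's equation is P₁ + ½ρv₁² = P₂ + ½ρv₂².
P₁ − P₂ = ½·865.2·(32.16² − 4.786²) = ½·865.2·1011 = 437500 Pa.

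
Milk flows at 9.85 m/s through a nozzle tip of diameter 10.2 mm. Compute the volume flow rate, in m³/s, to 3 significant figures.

Q = A·v = 0.0000817 m² × 9.85 m/s = 0.000805 m³/s.

0.000805 m³/s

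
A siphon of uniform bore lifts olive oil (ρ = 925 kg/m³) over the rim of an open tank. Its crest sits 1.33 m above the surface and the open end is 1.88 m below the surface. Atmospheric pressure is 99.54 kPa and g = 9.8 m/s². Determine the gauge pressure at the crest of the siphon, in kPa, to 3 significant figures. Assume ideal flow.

The outlet speed comes from Torricelli: v = √(2g·1.88) = 6.07 m/s.
Continuity keeps v the same throughout the tube; from surface to crest, P_atm + 0 = P_top + ½ρv² + ρg·h_top.
P_top = 99540 − ½·925·6.07² − 925·9.8·1.33 = 70400 Pa. So P_gauge = P_top − P_atm = -29100 Pa.

-29.1 kPa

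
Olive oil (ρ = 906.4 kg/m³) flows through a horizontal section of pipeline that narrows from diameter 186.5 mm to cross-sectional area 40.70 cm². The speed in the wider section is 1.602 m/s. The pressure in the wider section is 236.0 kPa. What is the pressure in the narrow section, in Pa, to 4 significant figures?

P₂ ≈ 184800 Pa

By continuity, v₂ = v₁·A₁/A₂ = 1.602·(273.2/40.70) = 10.75 m/s.
The pipe is horizontal, so Bernoulli reduces to P₁ + ½ρv₁² = P₂ + ½ρv₂².
P₂ = P₁ − ½ρ(v₂² − v₁²) = 236000 − ½·906.4·(10.75² − 1.602²) = 236000 − 51240 = 184800 Pa.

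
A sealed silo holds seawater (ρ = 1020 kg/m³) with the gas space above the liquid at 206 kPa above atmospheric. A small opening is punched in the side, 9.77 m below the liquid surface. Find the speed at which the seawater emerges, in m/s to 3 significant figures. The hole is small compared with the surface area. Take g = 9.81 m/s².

Take point 1 at the surface (v₁ ≈ 0) and point 2 at the hole (at atmospheric pressure). Bernoulli: P₁ + ρg h = P_atm + ½ρv₂².
With P₁ − P_atm = 206000 Pa, v₂ = √(2gh + 2ΔP/ρ) = √(2·9.81·9.77 + 2·206000/1020) = 24.4 m/s.

v ≈ 24.4 m/s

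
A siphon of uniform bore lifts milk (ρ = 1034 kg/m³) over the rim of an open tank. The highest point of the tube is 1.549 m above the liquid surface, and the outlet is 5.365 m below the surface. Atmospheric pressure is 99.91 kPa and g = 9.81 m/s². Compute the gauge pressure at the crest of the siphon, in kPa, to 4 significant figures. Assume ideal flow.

P_gauge ≈ -70.13 kPa

Bernoulli surface→outlet gives ½v² = g·h_out, so v = √(2·9.81·5.365) = 10.26 m/s.
Continuity keeps v the same throughout the tube; from surface to crest, P_atm + 0 = P_top + ½ρv² + ρg·h_top.
P_top = 99910 − ½·1034·10.26² − 1034·9.81·1.549 = 29780 Pa. So P_gauge = P_top − P_atm = -70130 Pa.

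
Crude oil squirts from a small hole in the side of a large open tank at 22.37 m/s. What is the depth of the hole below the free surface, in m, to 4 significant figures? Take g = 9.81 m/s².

25.51 m

For a small hole in a large open tank, ½v² = gh, giving h = v²/(2g).
h = 22.37²/(2·9.81) = 500.4/19.62 = 25.51 m.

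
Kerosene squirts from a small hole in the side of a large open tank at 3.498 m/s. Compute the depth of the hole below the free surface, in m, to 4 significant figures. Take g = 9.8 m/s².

Inverting v = √(2gh) gives h = v² / 2g.
h = 3.498²/(2·9.8) = 12.24/19.60 = 0.6243 m.

h = 0.6243 m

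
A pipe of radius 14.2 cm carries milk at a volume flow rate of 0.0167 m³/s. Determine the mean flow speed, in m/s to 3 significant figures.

Q = 0.0167 m³/s = 0.0167 m³/s.
v = Q/A = 0.0167 / 0.0633 = 0.264 m/s.

v = 0.264 m/s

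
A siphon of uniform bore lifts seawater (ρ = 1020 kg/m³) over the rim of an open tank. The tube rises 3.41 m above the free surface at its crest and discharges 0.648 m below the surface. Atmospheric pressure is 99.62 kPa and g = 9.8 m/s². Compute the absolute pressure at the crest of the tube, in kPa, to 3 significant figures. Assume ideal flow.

P_top = 59.1 kPa

The outlet speed comes from Torricelli: v = √(2g·0.648) = 3.56 m/s.
With constant cross-section the crest speed equals v; applying Bernoulli from the surface up to the crest, P_top = P_atm − ½ρv² − ρg·h_top.
P_top = 99620 − ½·1020·3.56² − 1020·9.8·3.41 = 59100 Pa.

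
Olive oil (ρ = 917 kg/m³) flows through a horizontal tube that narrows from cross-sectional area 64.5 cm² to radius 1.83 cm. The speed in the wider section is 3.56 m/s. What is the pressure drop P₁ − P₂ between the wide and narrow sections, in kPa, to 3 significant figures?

Mass conservation (A₁v₁ = A₂v₂) gives v₂ = 3.56 × 64.5/10.5 = 21.8 m/s.
With no height change, Bernoulli's equation is P₁ + ½ρv₁² = P₂ + ½ρv₂².
P₁ − P₂ = ½·917·(21.8² − 3.56²) = ½·917·464 = 213000 Pa.

ΔP = 213 kPa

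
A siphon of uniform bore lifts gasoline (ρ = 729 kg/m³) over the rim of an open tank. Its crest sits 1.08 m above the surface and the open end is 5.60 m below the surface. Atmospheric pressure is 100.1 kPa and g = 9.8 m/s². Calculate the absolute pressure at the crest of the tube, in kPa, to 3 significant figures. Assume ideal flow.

The outlet speed comes from Torricelli: v = √(2g·5.60) = 10.5 m/s.
Continuity keeps v the same throughout the tube; from surface to crest, P_atm + 0 = P_top + ½ρv² + ρg·h_top.
P_top = 100100 − ½·729·10.5² − 729·9.8·1.08 = 52400 Pa.

P_top = 52.4 kPa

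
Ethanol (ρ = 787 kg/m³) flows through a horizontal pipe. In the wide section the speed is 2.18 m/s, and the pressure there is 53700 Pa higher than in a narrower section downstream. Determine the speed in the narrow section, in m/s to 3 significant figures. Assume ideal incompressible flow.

11.9 m/s

Horizontal Bernoulli: P₁ + ½ρv₁² = P₂ + ½ρv₂², so v₂² = v₁² + 2(P₁ − P₂)/ρ.
v₂ = √(2.18² + 2·53700/787) = √(4.75 + 136) = 11.9 m/s.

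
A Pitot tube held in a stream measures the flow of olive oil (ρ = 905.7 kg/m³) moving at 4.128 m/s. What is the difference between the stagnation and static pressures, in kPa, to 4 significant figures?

7.717 kPa

At the stagnation point the flow is brought to rest, so Bernoulli gives P_stag − P_static = ½ρv².
ΔP = ½·905.7·4.128² = 7717 Pa.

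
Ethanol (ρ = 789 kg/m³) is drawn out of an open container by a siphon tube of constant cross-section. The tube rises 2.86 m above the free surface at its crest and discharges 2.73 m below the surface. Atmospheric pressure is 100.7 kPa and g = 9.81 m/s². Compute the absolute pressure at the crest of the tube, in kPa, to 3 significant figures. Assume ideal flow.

Bernoulli surface→outlet gives ½v² = g·h_out, so v = √(2·9.81·2.73) = 7.32 m/s.
The bore is uniform, so the speed at the crest is the same v. Bernoulli surface→crest: P_atm = P_top + ½ρv² + ρg·h_top.
P_top = 100700 − ½·789·7.32² − 789·9.81·2.86 = 57400 Pa.

P_top ≈ 57.4 kPa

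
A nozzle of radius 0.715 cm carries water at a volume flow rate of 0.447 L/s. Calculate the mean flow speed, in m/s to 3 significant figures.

Q = 0.447 L/s = 0.000447 m³/s.
v = Q/A = 0.000447 / 0.000161 = 2.78 m/s.

v ≈ 2.78 m/s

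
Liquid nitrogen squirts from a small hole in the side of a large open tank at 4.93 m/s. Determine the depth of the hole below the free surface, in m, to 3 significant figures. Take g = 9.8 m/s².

h = 1.24 m

Inverting v = √(2gh) gives h = v² / 2g.
h = 4.93²/(2·9.8) = 24.3/19.60 = 1.24 m.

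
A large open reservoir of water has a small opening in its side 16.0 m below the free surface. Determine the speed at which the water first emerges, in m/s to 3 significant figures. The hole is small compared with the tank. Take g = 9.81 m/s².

Torricelli's result v = √(2gh) gives v = √(2·9.81·16.0) = 17.7 m/s.

v = 17.7 m/s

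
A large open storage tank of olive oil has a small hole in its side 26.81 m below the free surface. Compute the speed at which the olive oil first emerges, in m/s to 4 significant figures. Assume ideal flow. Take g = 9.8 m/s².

Torricelli's result v = √(2gh) gives v = √(2·9.8·26.81) = 22.92 m/s.

v ≈ 22.92 m/s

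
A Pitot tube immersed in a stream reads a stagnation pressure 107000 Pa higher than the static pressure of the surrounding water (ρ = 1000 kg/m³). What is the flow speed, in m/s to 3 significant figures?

v ≈ 14.6 m/s

At the stagnation point the flow is brought to rest, so Bernoulli gives P_stag − P_static = ½ρv².
v = √(2ΔP/ρ) = √(2·107000/1000) = 14.6 m/s.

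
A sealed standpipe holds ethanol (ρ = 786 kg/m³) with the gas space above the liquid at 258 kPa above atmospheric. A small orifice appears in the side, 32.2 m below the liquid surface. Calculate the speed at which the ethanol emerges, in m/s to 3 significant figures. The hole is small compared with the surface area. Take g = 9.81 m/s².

Take point 1 at the surface (v₁ ≈ 0) and point 2 at the hole (at atmospheric pressure). Bernoulli: P₁ + ρg h = P_atm + ½ρv₂².
With P₁ − P_atm = 258000 Pa, v₂ = √(2gh + 2ΔP/ρ) = √(2·9.81·32.2 + 2·258000/786) = 35.9 m/s.

35.9 m/s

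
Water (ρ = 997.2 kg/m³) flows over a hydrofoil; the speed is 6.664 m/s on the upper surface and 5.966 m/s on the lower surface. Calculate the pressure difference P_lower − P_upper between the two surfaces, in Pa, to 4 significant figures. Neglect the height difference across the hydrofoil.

The pressure is lower where the speed is higher: ΔP = ½ρ(v_up² − v_low²).
ΔP = ½·997.2·(6.664² − 5.966²) = 4396 Pa.

ΔP ≈ 4396 Pa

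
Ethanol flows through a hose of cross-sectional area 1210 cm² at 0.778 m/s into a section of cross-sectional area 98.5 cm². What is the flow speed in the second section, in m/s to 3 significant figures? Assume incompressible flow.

The volume flow rate is constant, so v₂ = (A₁/A₂)v₁ = (1210/98.5)·0.778 = 9.56 m/s.

v₂ = 9.56 m/s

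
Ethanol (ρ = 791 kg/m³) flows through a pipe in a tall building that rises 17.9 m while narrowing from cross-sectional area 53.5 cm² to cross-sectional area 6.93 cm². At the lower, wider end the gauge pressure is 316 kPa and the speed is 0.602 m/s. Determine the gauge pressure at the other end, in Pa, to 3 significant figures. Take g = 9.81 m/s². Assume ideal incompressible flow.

169000 Pa

The volume flow rate is constant, so v₂ = (A₁/A₂)v₁ = (53.5/6.93)·0.602 = 4.65 m/s.
Energy conservation along the streamline gives P₂ = P₁ − ½ρ(v₂² − v₁²) − ρg(h₂ − h₁).
P₂ = 316000 + ½·791·(0.602² − 4.65²) − 791·9.81·(+17.9) = 316000 + (-8400) − (139000) = 169000 Pa.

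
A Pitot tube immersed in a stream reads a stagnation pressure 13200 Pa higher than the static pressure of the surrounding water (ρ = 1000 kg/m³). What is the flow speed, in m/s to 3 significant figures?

Bernoulli between the free stream and the stagnation point: ½ρv² = P_stag − P_static.
v = √(2ΔP/ρ) = √(2·13200/1000) = 5.14 m/s.

5.14 m/s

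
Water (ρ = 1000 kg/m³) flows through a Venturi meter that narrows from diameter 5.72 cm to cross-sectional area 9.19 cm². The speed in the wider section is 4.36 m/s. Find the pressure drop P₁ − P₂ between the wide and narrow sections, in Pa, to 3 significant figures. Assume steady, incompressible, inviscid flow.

Continuity gives A₁v₁ = A₂v₂, so v₂ = (25.7 cm²)/(9.19 cm²) × 4.36 m/s = 12.2 m/s.
Bernoulli (h₁ = h₂): P₁ − P₂ = ½ρ(v₂² − v₁²).
P₁ − P₂ = ½·1000·(12.2² − 4.36²) = ½·1000·130 = 64800 Pa.

ΔP ≈ 64800 Pa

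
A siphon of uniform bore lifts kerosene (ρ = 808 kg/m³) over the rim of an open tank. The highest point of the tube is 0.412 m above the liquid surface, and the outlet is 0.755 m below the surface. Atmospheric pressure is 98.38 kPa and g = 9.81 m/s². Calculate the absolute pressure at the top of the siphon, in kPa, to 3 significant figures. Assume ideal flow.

From the surface to the outlet (both open to atmosphere, surface at rest): v = √(2g·h_out) = √(2·9.81·0.755) = 3.85 m/s.
The bore is uniform, so the speed at the crest is the same v. Bernoulli surface→crest: P_atm = P_top + ½ρv² + ρg·h_top.
P_top = 98380 − ½·808·3.85² − 808·9.81·0.412 = 89100 Pa.

P_top ≈ 89.1 kPa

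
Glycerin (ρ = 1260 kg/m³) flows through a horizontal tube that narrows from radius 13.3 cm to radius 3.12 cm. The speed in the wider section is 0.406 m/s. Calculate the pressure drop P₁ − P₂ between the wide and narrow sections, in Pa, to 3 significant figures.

ΔP ≈ 34200 Pa

By continuity, v₂ = v₁·A₁/A₂ = 0.406·(556/30.6) = 7.38 m/s.
With no height change, Bernoulli's equation is P₁ + ½ρv₁² = P₂ + ½ρv₂².
P₁ − P₂ = ½·1260·(7.38² − 0.406²) = ½·1260·54.3 = 34200 Pa.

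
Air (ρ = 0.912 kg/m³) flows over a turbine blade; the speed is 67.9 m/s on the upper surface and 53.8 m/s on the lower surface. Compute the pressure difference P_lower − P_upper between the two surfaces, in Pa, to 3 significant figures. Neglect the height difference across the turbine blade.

ΔP ≈ 782 Pa

Bernoulli (same height): P_lower − P_upper = ½ρ(v_upper² − v_lower²).
ΔP = ½·0.912·(67.9² − 53.8²) = 782 Pa.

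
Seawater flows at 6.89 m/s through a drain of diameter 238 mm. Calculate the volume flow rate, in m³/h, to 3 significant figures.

1100 m³/h

Q = A·v = 0.0445 m² × 6.89 m/s = 0.307 m³/s.
Converting: 0.307 m³/s × 3600 = 1100 m³/h.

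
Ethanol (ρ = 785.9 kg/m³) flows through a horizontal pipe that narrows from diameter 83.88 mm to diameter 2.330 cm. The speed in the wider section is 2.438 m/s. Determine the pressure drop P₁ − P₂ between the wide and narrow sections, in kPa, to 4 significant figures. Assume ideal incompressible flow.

The volume flow rate is constant, so v₂ = (A₁/A₂)v₁ = (55.26/4.264)·2.438 = 31.60 m/s.
The pipe is horizontal, so Bernoulli reduces to P₁ + ½ρv₁² = P₂ + ½ρv₂².
P₁ − P₂ = ½·785.9·(31.60² − 2.438²) = ½·785.9·992.4 = 390000 Pa.

ΔP = 390.0 kPa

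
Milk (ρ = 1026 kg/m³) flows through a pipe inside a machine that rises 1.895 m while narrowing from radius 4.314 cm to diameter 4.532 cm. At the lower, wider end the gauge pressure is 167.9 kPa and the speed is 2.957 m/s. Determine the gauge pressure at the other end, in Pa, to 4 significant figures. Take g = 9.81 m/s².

P₂ ≈ 94390 Pa

Mass conservation (A₁v₁ = A₂v₂) gives v₂ = 2.957 × 58.47/16.13 = 10.72 m/s.
Applying Bernoulli between the two ends and solving for P₂: P₂ = P₁ + ½ρ(v₁² − v₂²) − ρgΔh.
P₂ = 167900 + ½·1026·(2.957² − 10.72²) − 1026·9.81·(+1.895) = 167900 + (-54440) − (19070) = 94390 Pa.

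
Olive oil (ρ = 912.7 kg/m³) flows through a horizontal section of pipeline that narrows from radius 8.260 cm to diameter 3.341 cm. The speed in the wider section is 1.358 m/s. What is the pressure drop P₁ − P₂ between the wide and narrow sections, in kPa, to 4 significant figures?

By continuity, v₂ = v₁·A₁/A₂ = 1.358·(214.3/8.767) = 33.20 m/s.
The pipe is horizontal, so Bernoulli reduces to P₁ + ½ρv₁² = P₂ + ½ρv₂².
P₁ − P₂ = ½·912.7·(33.20² − 1.358²) = ½·912.7·1101 = 502200 Pa.

502.2 kPa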